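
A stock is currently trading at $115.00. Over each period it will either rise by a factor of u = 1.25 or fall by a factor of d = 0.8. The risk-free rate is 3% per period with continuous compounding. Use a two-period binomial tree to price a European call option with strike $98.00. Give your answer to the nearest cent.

Risk-neutral probability p = (e^0.03 − 0.8)/(1.25 − 0.8) = 0.2305/0.4500 = 0.5121
Terminal stock prices: S_uu = 179.7, S_ud = 115, S_dd = 73.6
Terminal payoffs (S − K): max(81.69, 0) = 81.69, max(17, 0) = 17, max(-24.4, 0) = 0
Node u (S = 143.8): V_u = e^(−0.03)·[0.5121·81.6875 + 0.4879·17.0000] = 48.6463
Node d (S = 92): V_d = e^(−0.03)·[0.5121·17.0000 + 0.4879·0.0000] = 8.4488
Node 0 (S = 115): V_0 = e^(−0.03)·[0.5121·48.6463 + 0.4879·8.4488] = 28.1767

$28.18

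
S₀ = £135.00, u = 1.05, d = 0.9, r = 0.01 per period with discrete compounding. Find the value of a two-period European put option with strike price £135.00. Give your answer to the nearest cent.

Risk-neutral probability p = (1 + 0.01 − 0.9)/(1.05 − 0.9) = 0.1100/0.1500 = 0.7333
Terminal stock prices: S_uu = 148.8, S_ud = 127.6, S_dd = 109.4
Terminal payoffs (K − S): max(-13.84, 0) = 0, max(7.425, 0) = 7.425, max(25.65, 0) = 25.65
Node u (S = 141.8): V_u = 1/1.01·[0.7333·0.0000 + 0.2667·7.4250] = 1.9604
Node d (S = 121.5): V_d = 1/1.01·[0.7333·7.4250 + 0.2667·25.6500] = 12.1634
Node 0 (S = 135): V_0 = 1/1.01·[0.7333·1.9604 + 0.2667·12.1634] = 4.6348

£4.63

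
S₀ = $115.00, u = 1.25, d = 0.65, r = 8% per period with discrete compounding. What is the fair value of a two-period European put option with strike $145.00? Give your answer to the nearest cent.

$24.59

Risk-neutral probability p = (1 + 0.08 − 0.65)/(1.25 − 0.65) = 0.4300/0.6000 = 0.7167
Terminal stock prices: S_uu = 179.7, S_ud = 93.44, S_dd = 48.59
Terminal payoffs (K − S): max(-34.69, 0) = 0, max(51.56, 0) = 51.56, max(96.41, 0) = 96.41
Node u (S = 143.8): V_u = 1/1.08·[0.7167·0.0000 + 0.2833·51.5625] = 13.5272
Node d (S = 74.75): V_d = 1/1.08·[0.7167·51.5625 + 0.2833·96.4125] = 59.5093
Node 0 (S = 115): V_0 = 1/1.08·[0.7167·13.5272 + 0.2833·59.5093] = 24.5884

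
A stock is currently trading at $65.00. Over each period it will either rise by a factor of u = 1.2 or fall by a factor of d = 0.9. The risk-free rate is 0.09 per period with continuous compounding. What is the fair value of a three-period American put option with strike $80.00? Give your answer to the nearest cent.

Risk-neutral probability p = (e^0.09 − 0.9)/(1.2 − 0.9) = 0.1942/0.3000 = 0.6472
Terminal stock prices: S_uuu = 112.3, S_uud = 84.24, S_udd = 63.18, S_ddd = 47.39
Terminal payoffs (K − S): max(-32.32, 0) = 0, max(-4.24, 0) = 0, max(16.82, 0) = 16.82, max(32.61, 0) = 32.61
Node uu (S = 93.6): continuation = e^(−0.09)·[0.6472·0.0000 + 0.3528·0.0000] = 0.0000; exercise value = 0.0000 ≤ continuation, so V_uu = 0.0000
Node ud (S = 70.2): continuation = e^(−0.09)·[0.6472·0.0000 + 0.3528·16.8200] = 5.4226; exercise value = 9.8000 > continuation, so V_ud = 9.8000 (exercise)
Node dd (S = 52.65): continuation = e^(−0.09)·[0.6472·16.8200 + 0.3528·32.6150] = 20.4645; exercise value = 27.3500 > continuation, so V_dd = 27.3500 (exercise)
Node u (S = 78): continuation = e^(−0.09)·[0.6472·0.0000 + 0.3528·9.8000] = 3.1594; exercise value = 2.0000 ≤ continuation, so V_u = 3.1594
Node d (S = 58.5): continuation = e^(−0.09)·[0.6472·9.8000 + 0.3528·27.3500] = 14.6145; exercise value = 21.5000 > continuation, so V_d = 21.5000 (exercise)
Node 0 (S = 65): continuation = e^(−0.09)·[0.6472·3.1594 + 0.3528·21.5000] = 8.8003; exercise value = 15.0000 > continuation, so V_0 = 15.0000 (exercise)

$15.00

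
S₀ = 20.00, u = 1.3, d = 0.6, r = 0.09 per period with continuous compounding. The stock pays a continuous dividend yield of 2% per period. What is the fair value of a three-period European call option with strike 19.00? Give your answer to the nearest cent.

Per-period risk-free factor R = e^0.09 = 1.0942; dividend-adjusted growth = e^(0.09−0.02) = 1.0725.
Risk-neutral probability p = (1.0725 − 0.6)/(1.3 − 0.6) = 0.4725/0.7000 = 0.6750
Terminal stock prices: S_uuu = 43.94, S_uud = 20.28, S_udd = 9.36, S_ddd = 4.32
Terminal payoffs (S − K): max(24.94, 0) = 24.94, max(1.28, 0) = 1.28, max(-9.64, 0) = 0, max(-14.68, 0) = 0
Node uu (S = 33.8): V_uu = e^(−0.09)·[0.6750·24.9400 + 0.3250·1.2800] = 15.7660
Node ud (S = 15.6): V_ud = e^(−0.09)·[0.6750·1.2800 + 0.3250·0.0000] = 0.7897
Node dd (S = 7.2): V_dd = e^(−0.09)·[0.6750·0.0000 + 0.3250·0.0000] = 0.0000
Node u (S = 26): V_u = e^(−0.09)·[0.6750·15.7660 + 0.3250·0.7897] = 9.9608
Node d (S = 12): V_d = e^(−0.09)·[0.6750·0.7897 + 0.3250·0.0000] = 0.4871
Node 0 (S = 20): V_0 = e^(−0.09)·[0.6750·9.9608 + 0.3250·0.4871] = 6.2897

6.29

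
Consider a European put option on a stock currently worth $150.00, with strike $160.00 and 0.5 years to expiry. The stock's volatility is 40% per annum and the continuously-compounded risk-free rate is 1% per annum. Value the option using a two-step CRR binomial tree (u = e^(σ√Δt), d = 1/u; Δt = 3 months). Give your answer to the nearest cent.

$22.42

CRR parameters: u = e^(σ√Δt) = e^(0.4·√0.25) = 1.2214, d = 1/u = 0.8187
Per-period rate: rΔt = 0.01·0.25 = 0.0025, so R = e^0.0025 = 1.0025
Risk-neutral probability p = (e^0.0025 − 0.8187)/(1.2214 − 0.8187) = 0.1838/0.4027 = 0.4564
Terminal stock prices: S_uu = 223.8, S_ud = 150, S_dd = 100.5
Terminal payoffs (K − S): max(-63.77, 0) = 0, max(10, 0) = 10, max(59.45, 0) = 59.45
Node u (S = 183.2): V_u = e^(−0.0025)·[0.4564·0.0000 + 0.5436·10.0000] = 5.4226
Node d (S = 122.8): V_d = e^(−0.0025)·[0.4564·10.0000 + 0.5436·59.4520] = 36.7909
Node 0 (S = 150): V_0 = e^(−0.0025)·[0.4564·5.4226 + 0.5436·36.7909] = 22.4188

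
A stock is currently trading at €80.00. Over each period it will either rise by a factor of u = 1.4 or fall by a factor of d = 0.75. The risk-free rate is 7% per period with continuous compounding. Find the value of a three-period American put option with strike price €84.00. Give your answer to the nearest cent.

€13.42

Risk-neutral probability p = (e^0.07 − 0.75)/(1.4 − 0.75) = 0.3225/0.6500 = 0.4962
Terminal stock prices: S_uuu = 219.5, S_uud = 117.6, S_udd = 63, S_ddd = 33.75
Terminal payoffs (K − S): max(-135.5, 0) = 0, max(-33.6, 0) = 0, max(21, 0) = 21, max(50.25, 0) = 50.25
Node uu (S = 156.8): continuation = e^(−0.07)·[0.4962·0.0000 + 0.5038·0.0000] = 0.0000; exercise value = 0.0000 ≤ continuation, so V_uu = 0.0000
Node ud (S = 84): continuation = e^(−0.07)·[0.4962·0.0000 + 0.5038·21.0000] = 9.8652; exercise value = 0.0000 ≤ continuation, so V_ud = 9.8652
Node dd (S = 45): continuation = e^(−0.07)·[0.4962·21.0000 + 0.5038·50.2500] = 33.3211; exercise value = 39.0000 > continuation, so V_dd = 39.0000 (exercise)
Node u (S = 112): continuation = e^(−0.07)·[0.4962·0.0000 + 0.5038·9.8652] = 4.6344; exercise value = 0.0000 ≤ continuation, so V_u = 4.6344
Node d (S = 60): continuation = e^(−0.07)·[0.4962·9.8652 + 0.5038·39.0000] = 22.8849; exercise value = 24.0000 > continuation, so V_d = 24.0000 (exercise)
Node 0 (S = 80): continuation = e^(−0.07)·[0.4962·4.6344 + 0.5038·24.0000] = 13.4185; exercise value = 4.0000 ≤ continuation, so V_0 = 13.4185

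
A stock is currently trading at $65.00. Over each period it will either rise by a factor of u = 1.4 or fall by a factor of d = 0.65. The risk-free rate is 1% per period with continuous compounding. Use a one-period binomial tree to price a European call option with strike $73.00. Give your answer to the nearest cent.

$8.56

Risk-neutral probability p = (e^0.01 − 0.65)/(1.4 − 0.65) = 0.3601/0.7500 = 0.4801
Terminal stock prices: S_u = 91, S_d = 42.25
Terminal payoffs (S − K): max(18, 0) = 18, max(-30.75, 0) = 0
Node 0 (S = 65): V_0 = e^(−0.01)·[0.4801·18.0000 + 0.5199·0.0000] = 8.5552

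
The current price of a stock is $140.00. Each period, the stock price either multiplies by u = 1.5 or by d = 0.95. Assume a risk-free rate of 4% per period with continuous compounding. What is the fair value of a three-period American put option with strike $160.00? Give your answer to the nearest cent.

$21.66

Risk-neutral probability p = (e^0.04 − 0.95)/(1.5 − 0.95) = 0.0908/0.5500 = 0.1651
Terminal stock prices: S_uuu = 472.5, S_uud = 299.2, S_udd = 189.5, S_ddd = 120
Terminal payoffs (K − S): max(-312.5, 0) = 0, max(-139.2, 0) = 0, max(-29.53, 0) = 0, max(39.97, 0) = 39.97
Node uu (S = 315): continuation = e^(−0.04)·[0.1651·0.0000 + 0.8349·0.0000] = 0.0000; exercise value = 0.0000 ≤ continuation, so V_uu = 0.0000
Node ud (S = 199.5): continuation = e^(−0.04)·[0.1651·0.0000 + 0.8349·0.0000] = 0.0000; exercise value = 0.0000 ≤ continuation, so V_ud = 0.0000
Node dd (S = 126.3): continuation = e^(−0.04)·[0.1651·0.0000 + 0.8349·39.9675] = 32.0601; exercise value = 33.6500 > continuation, so V_dd = 33.6500 (exercise)
Node u (S = 210): continuation = e^(−0.04)·[0.1651·0.0000 + 0.8349·0.0000] = 0.0000; exercise value = 0.0000 ≤ continuation, so V_u = 0.0000
Node d (S = 133): continuation = e^(−0.04)·[0.1651·0.0000 + 0.8349·33.6500] = 26.9924; exercise value = 27.0000 > continuation, so V_d = 27.0000 (exercise)
Node 0 (S = 140): continuation = e^(−0.04)·[0.1651·0.0000 + 0.8349·27.0000] = 21.6581; exercise value = 20.0000 ≤ continuation, so V_0 = 21.6581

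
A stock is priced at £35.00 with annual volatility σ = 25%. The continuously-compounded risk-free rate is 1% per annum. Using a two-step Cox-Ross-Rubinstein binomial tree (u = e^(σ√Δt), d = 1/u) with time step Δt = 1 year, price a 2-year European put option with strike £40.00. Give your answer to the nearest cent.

£7.84

CRR parameters: u = e^(σ√Δt) = e^(0.25·√1) = 1.2840, d = 1/u = 0.7788
Per-period rate: rΔt = 0.01·1 = 0.01, so R = e^0.01 = 1.0101
Risk-neutral probability p = (e^0.01 − 0.7788)/(1.2840 − 0.7788) = 0.2312/0.5052 = 0.4577
Terminal stock prices: S_uu = 57.71, S_ud = 35, S_dd = 21.23
Terminal payoffs (K − S): max(-17.71, 0) = 0, max(5, 0) = 5, max(18.77, 0) = 18.77
Node u (S = 44.94): V_u = e^(−0.01)·[0.4577·0.0000 + 0.5423·5.0000] = 2.6844
Node d (S = 27.26): V_d = e^(−0.01)·[0.4577·5.0000 + 0.5423·18.7714] = 12.3440
Node 0 (S = 35): V_0 = e^(−0.01)·[0.4577·2.6844 + 0.5423·12.3440] = 7.8438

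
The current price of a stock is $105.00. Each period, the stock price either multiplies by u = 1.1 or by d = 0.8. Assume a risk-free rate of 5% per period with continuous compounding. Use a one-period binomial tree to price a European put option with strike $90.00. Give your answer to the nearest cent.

$0.93

Risk-neutral probability p = (e^0.05 − 0.8)/(1.1 − 0.8) = 0.2513/0.3000 = 0.8376
Terminal stock prices: S_u = 115.5, S_d = 84
Terminal payoffs (K − S): max(-25.5, 0) = 0, max(6, 0) = 6
Node 0 (S = 105): V_0 = e^(−0.05)·[0.8376·0.0000 + 0.1624·6.0000] = 0.9270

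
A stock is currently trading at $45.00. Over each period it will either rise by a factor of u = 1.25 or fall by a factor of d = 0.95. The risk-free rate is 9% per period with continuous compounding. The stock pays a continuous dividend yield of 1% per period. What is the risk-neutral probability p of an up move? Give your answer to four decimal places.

p = 0.4443

Per-period risk-free factor R = e^0.09 = 1.0942; dividend-adjusted growth = e^(0.09−0.01) = 1.0833.
Risk-neutral probability p = (1.0833 − 0.95)/(1.25 − 0.95) = 0.1333/0.3000 = 0.4443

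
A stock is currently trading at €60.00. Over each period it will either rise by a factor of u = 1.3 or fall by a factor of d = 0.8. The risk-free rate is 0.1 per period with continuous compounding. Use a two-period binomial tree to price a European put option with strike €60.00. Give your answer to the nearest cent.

€2.69

Risk-neutral probability p = (e^0.1 − 0.8)/(1.3 − 0.8) = 0.3052/0.5000 = 0.6103
Terminal stock prices: S_uu = 101.4, S_ud = 62.4, S_dd = 38.4
Terminal payoffs (K − S): max(-41.4, 0) = 0, max(-2.4, 0) = 0, max(21.6, 0) = 21.6
Node u (S = 78): V_u = e^(−0.1)·[0.6103·0.0000 + 0.3897·0.0000] = 0.0000
Node d (S = 48): V_d = e^(−0.1)·[0.6103·0.0000 + 0.3897·21.6000] = 7.6157
Node 0 (S = 60): V_0 = e^(−0.1)·[0.6103·0.0000 + 0.3897·7.6157] = 2.6851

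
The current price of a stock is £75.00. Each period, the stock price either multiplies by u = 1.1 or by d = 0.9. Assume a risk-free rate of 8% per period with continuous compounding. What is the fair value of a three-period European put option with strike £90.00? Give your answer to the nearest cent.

£1.75

Risk-neutral probability p = (e^0.08 − 0.9)/(1.1 − 0.9) = 0.1833/0.2000 = 0.9164
Terminal stock prices: S_uuu = 99.83, S_uud = 81.68, S_udd = 66.83, S_ddd = 54.68
Terminal payoffs (K − S): max(-9.825, 0) = 0, max(8.325, 0) = 8.325, max(23.17, 0) = 23.17, max(35.32, 0) = 35.32
Node uu (S = 90.75): V_uu = e^(−0.08)·[0.9164·0.0000 + 0.0836·8.3250] = 0.6422
Node ud (S = 74.25): V_ud = e^(−0.08)·[0.9164·8.3250 + 0.0836·23.1750] = 8.8305
Node dd (S = 60.75): V_dd = e^(−0.08)·[0.9164·23.1750 + 0.0836·35.3250] = 22.3305
Node u (S = 82.5): V_u = e^(−0.08)·[0.9164·0.6422 + 0.0836·8.8305] = 1.2245
Node d (S = 67.5): V_d = e^(−0.08)·[0.9164·8.8305 + 0.0836·22.3305] = 9.1929
Node 0 (S = 75): V_0 = e^(−0.08)·[0.9164·1.2245 + 0.0836·9.1929] = 1.7450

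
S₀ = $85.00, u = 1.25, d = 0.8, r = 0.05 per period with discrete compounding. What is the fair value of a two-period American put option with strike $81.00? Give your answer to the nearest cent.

Risk-neutral probability p = (1 + 0.05 − 0.8)/(1.25 − 0.8) = 0.2500/0.4500 = 0.5556
Terminal stock prices: S_uu = 132.8, S_ud = 85, S_dd = 54.4
Terminal payoffs (K − S): max(-51.81, 0) = 0, max(-4, 0) = 0, max(26.6, 0) = 26.6
Node u (S = 106.2): continuation = 1/1.05·[0.5556·0.0000 + 0.4444·0.0000] = 0.0000; exercise value = 0.0000 ≤ continuation, so V_u = 0.0000
Node d (S = 68): continuation = 1/1.05·[0.5556·0.0000 + 0.4444·26.6000] = 11.2593; exercise value = 13.0000 > continuation, so V_d = 13.0000 (exercise)
Node 0 (S = 85): continuation = 1/1.05·[0.5556·0.0000 + 0.4444·13.0000] = 5.5026; exercise value = 0.0000 ≤ continuation, so V_0 = 5.5026

$5.50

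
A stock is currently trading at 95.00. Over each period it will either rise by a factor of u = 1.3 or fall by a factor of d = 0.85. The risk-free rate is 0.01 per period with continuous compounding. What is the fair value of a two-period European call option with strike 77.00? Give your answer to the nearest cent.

Risk-neutral probability p = (e^0.01 − 0.85)/(1.3 − 0.85) = 0.1601/0.4500 = 0.3557
Terminal stock prices: S_uu = 160.6, S_ud = 105, S_dd = 68.64
Terminal payoffs (S − K): max(83.55, 0) = 83.55, max(27.97, 0) = 27.97, max(-8.363, 0) = 0
Node u (S = 123.5): V_u = e^(−0.01)·[0.3557·83.5500 + 0.6443·27.9750] = 47.2662
Node d (S = 80.75): V_d = e^(−0.01)·[0.3557·27.9750 + 0.6443·0.0000] = 9.8508
Node 0 (S = 95): V_0 = e^(−0.01)·[0.3557·47.2662 + 0.6443·9.8508] = 22.9278

22.93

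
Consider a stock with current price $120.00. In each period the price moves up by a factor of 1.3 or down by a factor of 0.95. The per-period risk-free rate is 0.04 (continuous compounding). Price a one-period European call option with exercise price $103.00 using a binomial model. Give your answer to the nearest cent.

Risk-neutral probability p = (e^0.04 − 0.95)/(1.3 − 0.95) = 0.0908/0.3500 = 0.2595
Terminal stock prices: S_u = 156, S_d = 114
Terminal payoffs (S − K): max(53, 0) = 53, max(11, 0) = 11
Node 0 (S = 120): V_0 = e^(−0.04)·[0.2595·53.0000 + 0.7405·11.0000] = 21.0387

$21.04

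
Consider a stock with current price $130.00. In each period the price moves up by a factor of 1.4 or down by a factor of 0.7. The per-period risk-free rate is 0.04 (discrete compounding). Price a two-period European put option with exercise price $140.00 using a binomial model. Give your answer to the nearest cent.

$24.48

Risk-neutral probability p = (1 + 0.04 − 0.7)/(1.4 − 0.7) = 0.3400/0.7000 = 0.4857
Terminal stock prices: S_uu = 254.8, S_ud = 127.4, S_dd = 63.7
Terminal payoffs (K − S): max(-114.8, 0) = 0, max(12.6, 0) = 12.6, max(76.3, 0) = 76.3
Node u (S = 182): V_u = 1/1.04·[0.4857·0.0000 + 0.5143·12.6000] = 6.2308
Node d (S = 91): V_d = 1/1.04·[0.4857·12.6000 + 0.5143·76.3000] = 43.6154
Node 0 (S = 130): V_0 = 1/1.04·[0.4857·6.2308 + 0.5143·43.6154] = 24.4780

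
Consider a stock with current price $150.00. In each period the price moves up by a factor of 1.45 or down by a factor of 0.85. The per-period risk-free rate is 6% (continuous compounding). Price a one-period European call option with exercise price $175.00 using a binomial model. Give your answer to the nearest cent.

$14.13

Risk-neutral probability p = (e^0.06 − 0.85)/(1.45 − 0.85) = 0.2118/0.6000 = 0.3531
Terminal stock prices: S_u = 217.5, S_d = 127.5
Terminal payoffs (S − K): max(42.5, 0) = 42.5, max(-47.5, 0) = 0
Node 0 (S = 150): V_0 = e^(−0.06)·[0.3531·42.5000 + 0.6469·0.0000] = 14.1313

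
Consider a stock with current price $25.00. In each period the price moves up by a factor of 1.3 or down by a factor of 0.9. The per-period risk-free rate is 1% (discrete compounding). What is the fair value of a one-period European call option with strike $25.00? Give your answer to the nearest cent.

Risk-neutral probability p = (1 + 0.01 − 0.9)/(1.3 − 0.9) = 0.1100/0.4000 = 0.2750
Terminal stock prices: S_u = 32.5, S_d = 22.5
Terminal payoffs (S − K): max(7.5, 0) = 7.5, max(-2.5, 0) = 0
Node 0 (S = 25): V_0 = 1/1.01·[0.2750·7.5000 + 0.7250·0.0000] = 2.0421

$2.04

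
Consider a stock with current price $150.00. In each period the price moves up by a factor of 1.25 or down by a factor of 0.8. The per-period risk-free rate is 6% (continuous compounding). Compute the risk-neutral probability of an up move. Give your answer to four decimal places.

Risk-neutral probability p = (e^0.06 − 0.8)/(1.25 − 0.8) = 0.2618/0.4500 = 0.5819

p = 0.5819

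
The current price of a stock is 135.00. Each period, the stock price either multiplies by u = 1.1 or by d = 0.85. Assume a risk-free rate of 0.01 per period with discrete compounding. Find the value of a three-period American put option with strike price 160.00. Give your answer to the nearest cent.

Risk-neutral probability p = (1 + 0.01 − 0.85)/(1.1 − 0.85) = 0.1600/0.2500 = 0.6400
Terminal stock prices: S_uuu = 179.7, S_uud = 138.8, S_udd = 107.3, S_ddd = 82.91
Terminal payoffs (K − S): max(-19.69, 0) = 0, max(21.15, 0) = 21.15, max(52.71, 0) = 52.71, max(77.09, 0) = 77.09
Node uu (S = 163.4): continuation = 1/1.01·[0.6400·0.0000 + 0.3600·21.1525] = 7.5395; exercise value = 0.0000 ≤ continuation, so V_uu = 7.5395
Node ud (S = 126.2): continuation = 1/1.01·[0.6400·21.1525 + 0.3600·52.7088] = 32.1908; exercise value = 33.7750 > continuation, so V_ud = 33.7750 (exercise)
Node dd (S = 97.54): continuation = 1/1.01·[0.6400·52.7088 + 0.3600·77.0931] = 60.8783; exercise value = 62.4625 > continuation, so V_dd = 62.4625 (exercise)
Node u (S = 148.5): continuation = 1/1.01·[0.6400·7.5395 + 0.3600·33.7750] = 16.8161; exercise value = 11.5000 ≤ continuation, so V_u = 16.8161
Node d (S = 114.8): continuation = 1/1.01·[0.6400·33.7750 + 0.3600·62.4625] = 43.6658; exercise value = 45.2500 > continuation, so V_d = 45.2500 (exercise)
Node 0 (S = 135): continuation = 1/1.01·[0.6400·16.8161 + 0.3600·45.2500] = 26.7845; exercise value = 25.0000 ≤ continuation, so V_0 = 26.7845

26.78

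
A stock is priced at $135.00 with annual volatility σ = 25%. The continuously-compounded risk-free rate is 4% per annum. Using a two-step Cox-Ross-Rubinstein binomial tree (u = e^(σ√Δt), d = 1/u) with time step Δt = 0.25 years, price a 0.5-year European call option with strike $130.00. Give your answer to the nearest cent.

$13.45

CRR parameters: u = e^(σ√Δt) = e^(0.25·√0.25) = 1.1331, d = 1/u = 0.8825
Per-period rate: rΔt = 0.04·0.25 = 0.01, so R = e^0.01 = 1.0101
Risk-neutral probability p = (e^0.01 − 0.8825)/(1.1331 − 0.8825) = 0.1276/0.2507 = 0.5089
Terminal stock prices: S_uu = 173.3, S_ud = 135, S_dd = 105.1
Terminal payoffs (S − K): max(43.34, 0) = 43.34, max(5, 0) = 5, max(-24.86, 0) = 0
Node u (S = 153): V_u = e^(−0.01)·[0.5089·43.3434 + 0.4911·5.0000] = 24.2686
Node d (S = 119.1): V_d = e^(−0.01)·[0.5089·5.0000 + 0.4911·0.0000] = 2.5191
Node 0 (S = 135): V_0 = e^(−0.01)·[0.5089·24.2686 + 0.4911·2.5191] = 13.4519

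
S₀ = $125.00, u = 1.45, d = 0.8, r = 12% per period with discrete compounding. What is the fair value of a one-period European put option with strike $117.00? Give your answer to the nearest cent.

$7.71

Risk-neutral probability p = (1 + 0.12 − 0.8)/(1.45 − 0.8) = 0.3200/0.6500 = 0.4923
Terminal stock prices: S_u = 181.2, S_d = 100
Terminal payoffs (K − S): max(-64.25, 0) = 0, max(17, 0) = 17
Node 0 (S = 125): V_0 = 1/1.12·[0.4923·0.0000 + 0.5077·17.0000] = 7.7060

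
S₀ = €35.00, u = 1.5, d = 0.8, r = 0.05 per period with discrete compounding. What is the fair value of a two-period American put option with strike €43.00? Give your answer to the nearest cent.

Risk-neutral probability p = (1 + 0.05 − 0.8)/(1.5 − 0.8) = 0.2500/0.7000 = 0.3571
Terminal stock prices: S_uu = 78.75, S_ud = 42, S_dd = 22.4
Terminal payoffs (K − S): max(-35.75, 0) = 0, max(1, 0) = 1, max(20.6, 0) = 20.6
Node u (S = 52.5): continuation = 1/1.05·[0.3571·0.0000 + 0.6429·1.0000] = 0.6122; exercise value = 0.0000 ≤ continuation, so V_u = 0.6122
Node d (S = 28): continuation = 1/1.05·[0.3571·1.0000 + 0.6429·20.6000] = 12.9524; exercise value = 15.0000 > continuation, so V_d = 15.0000 (exercise)
Node 0 (S = 35): continuation = 1/1.05·[0.3571·0.6122 + 0.6429·15.0000] = 9.3919; exercise value = 8.0000 ≤ continuation, so V_0 = 9.3919

€9.39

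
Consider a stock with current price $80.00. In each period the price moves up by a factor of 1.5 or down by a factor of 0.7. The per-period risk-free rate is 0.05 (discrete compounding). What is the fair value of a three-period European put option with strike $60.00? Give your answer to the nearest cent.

Risk-neutral probability p = (1 + 0.05 − 0.7)/(1.5 − 0.7) = 0.3500/0.8000 = 0.4375
Terminal stock prices: S_uuu = 270, S_uud = 126, S_udd = 58.8, S_ddd = 27.44
Terminal payoffs (K − S): max(-210, 0) = 0, max(-66, 0) = 0, max(1.2, 0) = 1.2, max(32.56, 0) = 32.56
Node uu (S = 180): V_uu = 1/1.05·[0.4375·0.0000 + 0.5625·0.0000] = 0.0000
Node ud (S = 84): V_ud = 1/1.05·[0.4375·0.0000 + 0.5625·1.2000] = 0.6429
Node dd (S = 39.2): V_dd = 1/1.05·[0.4375·1.2000 + 0.5625·32.5600] = 17.9429
Node u (S = 120): V_u = 1/1.05·[0.4375·0.0000 + 0.5625·0.6429] = 0.3444
Node d (S = 56): V_d = 1/1.05·[0.4375·0.6429 + 0.5625·17.9429] = 9.8801
Node 0 (S = 80): V_0 = 1/1.05·[0.4375·0.3444 + 0.5625·9.8801] = 5.4364

$5.44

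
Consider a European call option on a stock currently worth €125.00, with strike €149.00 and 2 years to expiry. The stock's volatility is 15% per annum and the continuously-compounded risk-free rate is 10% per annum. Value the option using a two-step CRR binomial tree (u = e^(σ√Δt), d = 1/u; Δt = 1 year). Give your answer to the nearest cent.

CRR parameters: u = e^(σ√Δt) = e^(0.15·√1) = 1.1618, d = 1/u = 0.8607
Per-period rate: rΔt = 0.1·1 = 0.1, so R = e^0.1 = 1.1052
Risk-neutral probability p = (e^0.1 − 0.8607)/(1.1618 − 0.8607) = 0.2445/0.3011 = 0.8118
Terminal stock prices: S_uu = 168.7, S_ud = 125, S_dd = 92.6
Terminal payoffs (S − K): max(19.73, 0) = 19.73, max(-24, 0) = 0, max(-56.4, 0) = 0
Node u (S = 145.2): V_u = e^(−0.1)·[0.8118·19.7324 + 0.1882·0.0000] = 14.4949
Node d (S = 107.6): V_d = e^(−0.1)·[0.8118·0.0000 + 0.1882·0.0000] = 0.0000
Node 0 (S = 125): V_0 = e^(−0.1)·[0.8118·14.4949 + 0.1882·0.0000] = 10.6475

€10.65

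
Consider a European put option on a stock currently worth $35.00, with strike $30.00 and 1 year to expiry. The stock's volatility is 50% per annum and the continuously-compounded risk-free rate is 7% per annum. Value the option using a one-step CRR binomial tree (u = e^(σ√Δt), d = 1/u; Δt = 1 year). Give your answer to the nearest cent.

CRR parameters: u = e^(σ√Δt) = e^(0.5·√1) = 1.6487, d = 1/u = 0.6065
Per-period rate: rΔt = 0.07·1 = 0.07, so R = e^0.07 = 1.0725
Risk-neutral probability p = (e^0.07 − 0.6065)/(1.6487 − 0.6065) = 0.4660/1.0422 = 0.4471
Terminal stock prices: S_u = 57.71, S_d = 21.23
Terminal payoffs (K − S): max(-27.71, 0) = 0, max(8.771, 0) = 8.771
Node 0 (S = 35): V_0 = e^(−0.07)·[0.4471·0.0000 + 0.5529·8.7714] = 4.5217

$4.52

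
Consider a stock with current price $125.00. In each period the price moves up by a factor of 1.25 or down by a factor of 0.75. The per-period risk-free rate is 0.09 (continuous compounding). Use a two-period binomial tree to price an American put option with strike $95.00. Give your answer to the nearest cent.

$2.00

Risk-neutral probability p = (e^0.09 − 0.75)/(1.25 − 0.75) = 0.3442/0.5000 = 0.6883
Terminal stock prices: S_uu = 195.3, S_ud = 117.2, S_dd = 70.31
Terminal payoffs (K − S): max(-100.3, 0) = 0, max(-22.19, 0) = 0, max(24.69, 0) = 24.69
Node u (S = 156.2): continuation = e^(−0.09)·[0.6883·0.0000 + 0.3117·0.0000] = 0.0000; exercise value = 0.0000 ≤ continuation, so V_u = 0.0000
Node d (S = 93.75): continuation = e^(−0.09)·[0.6883·0.0000 + 0.3117·24.6875] = 7.0317; exercise value = 1.2500 ≤ continuation, so V_d = 7.0317
Node 0 (S = 125): continuation = e^(−0.09)·[0.6883·0.0000 + 0.3117·7.0317] = 2.0028; exercise value = 0.0000 ≤ continuation, so V_0 = 2.0028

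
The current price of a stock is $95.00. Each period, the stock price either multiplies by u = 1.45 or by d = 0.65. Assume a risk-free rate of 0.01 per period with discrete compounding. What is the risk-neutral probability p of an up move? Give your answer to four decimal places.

p = 0.4500

Risk-neutral probability p = (1 + 0.01 − 0.65)/(1.45 − 0.65) = 0.3600/0.8000 = 0.4500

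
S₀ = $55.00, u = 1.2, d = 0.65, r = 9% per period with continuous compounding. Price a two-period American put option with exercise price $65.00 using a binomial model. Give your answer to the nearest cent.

$10.00

Risk-neutral probability p = (e^0.09 − 0.65)/(1.2 − 0.65) = 0.4442/0.5500 = 0.8076
Terminal stock prices: S_uu = 79.2, S_ud = 42.9, S_dd = 23.24
Terminal payoffs (K − S): max(-14.2, 0) = 0, max(22.1, 0) = 22.1, max(41.76, 0) = 41.76
Node u (S = 66): continuation = e^(−0.09)·[0.8076·0.0000 + 0.1924·22.1000] = 3.8863; exercise value = 0.0000 ≤ continuation, so V_u = 3.8863
Node d (S = 35.75): continuation = e^(−0.09)·[0.8076·22.1000 + 0.1924·41.7625] = 23.6555; exercise value = 29.2500 > continuation, so V_d = 29.2500 (exercise)
Node 0 (S = 55): continuation = e^(−0.09)·[0.8076·3.8863 + 0.1924·29.2500] = 8.0120; exercise value = 10.0000 > continuation, so V_0 = 10.0000 (exercise)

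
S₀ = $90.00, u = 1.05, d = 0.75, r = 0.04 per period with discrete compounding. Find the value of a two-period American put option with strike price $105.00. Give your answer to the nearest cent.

Risk-neutral probability p = (1 + 0.04 − 0.75)/(1.05 − 0.75) = 0.2900/0.3000 = 0.9667
Terminal stock prices: S_uu = 99.23, S_ud = 70.88, S_dd = 50.62
Terminal payoffs (K − S): max(5.775, 0) = 5.775, max(34.12, 0) = 34.12, max(54.38, 0) = 54.38
Node u (S = 94.5): continuation = 1/1.04·[0.9667·5.7750 + 0.0333·34.1250] = 6.4615; exercise value = 10.5000 > continuation, so V_u = 10.5000 (exercise)
Node d (S = 67.5): continuation = 1/1.04·[0.9667·34.1250 + 0.0333·54.3750] = 33.4615; exercise value = 37.5000 > continuation, so V_d = 37.5000 (exercise)
Node 0 (S = 90): continuation = 1/1.04·[0.9667·10.5000 + 0.0333·37.5000] = 10.9615; exercise value = 15.0000 > continuation, so V_0 = 15.0000 (exercise)

$15.00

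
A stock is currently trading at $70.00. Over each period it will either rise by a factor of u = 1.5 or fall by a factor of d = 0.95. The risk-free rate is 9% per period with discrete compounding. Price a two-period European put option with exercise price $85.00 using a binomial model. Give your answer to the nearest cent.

Risk-neutral probability p = (1 + 0.09 − 0.95)/(1.5 − 0.95) = 0.1400/0.5500 = 0.2545
Terminal stock prices: S_uu = 157.5, S_ud = 99.75, S_dd = 63.17
Terminal payoffs (K − S): max(-72.5, 0) = 0, max(-14.75, 0) = 0, max(21.83, 0) = 21.83
Node u (S = 105): V_u = 1/1.09·[0.2545·0.0000 + 0.7455·0.0000] = 0.0000
Node d (S = 66.5): V_d = 1/1.09·[0.2545·0.0000 + 0.7455·21.8250] = 14.9262
Node 0 (S = 70): V_0 = 1/1.09·[0.2545·0.0000 + 0.7455·14.9262] = 10.2081

$10.21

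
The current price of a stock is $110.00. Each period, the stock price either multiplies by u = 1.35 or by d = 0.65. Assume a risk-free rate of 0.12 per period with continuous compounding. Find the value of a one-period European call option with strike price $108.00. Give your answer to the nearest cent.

$24.50

Risk-neutral probability p = (e^0.12 − 0.65)/(1.35 − 0.65) = 0.4775/0.7000 = 0.6821
Terminal stock prices: S_u = 148.5, S_d = 71.5
Terminal payoffs (S − K): max(40.5, 0) = 40.5, max(-36.5, 0) = 0
Node 0 (S = 110): V_0 = e^(−0.12)·[0.6821·40.5000 + 0.3179·0.0000] = 24.5026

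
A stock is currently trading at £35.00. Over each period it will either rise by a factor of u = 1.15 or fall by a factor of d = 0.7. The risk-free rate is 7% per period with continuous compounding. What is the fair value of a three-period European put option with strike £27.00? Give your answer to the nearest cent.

Risk-neutral probability p = (e^0.07 − 0.7)/(1.15 − 0.7) = 0.3725/0.4500 = 0.8278
Terminal stock prices: S_uuu = 53.23, S_uud = 32.4, S_udd = 19.72, S_ddd = 12
Terminal payoffs (K − S): max(-26.23, 0) = 0, max(-5.401, 0) = 0, max(7.278, 0) = 7.278, max(15, 0) = 15
Node uu (S = 46.29): V_uu = e^(−0.07)·[0.8278·0.0000 + 0.1722·0.0000] = 0.0000
Node ud (S = 28.17): V_ud = e^(−0.07)·[0.8278·0.0000 + 0.1722·7.2775] = 1.1685
Node dd (S = 17.15): V_dd = e^(−0.07)·[0.8278·7.2775 + 0.1722·14.9950] = 8.0246
Node u (S = 40.25): V_u = e^(−0.07)·[0.8278·0.0000 + 0.1722·1.1685] = 0.1876
Node d (S = 24.5): V_d = e^(−0.07)·[0.8278·1.1685 + 0.1722·8.0246] = 2.1903
Node 0 (S = 35): V_0 = e^(−0.07)·[0.8278·0.1876 + 0.1722·2.1903] = 0.4965

£0.50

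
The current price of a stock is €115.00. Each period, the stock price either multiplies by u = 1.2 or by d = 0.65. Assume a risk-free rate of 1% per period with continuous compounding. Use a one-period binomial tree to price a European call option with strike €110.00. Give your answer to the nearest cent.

€18.15

Risk-neutral probability p = (e^0.01 − 0.65)/(1.2 − 0.65) = 0.3601/0.5500 = 0.6546
Terminal stock prices: S_u = 138, S_d = 74.75
Terminal payoffs (S − K): max(28, 0) = 28, max(-35.25, 0) = 0
Node 0 (S = 115): V_0 = e^(−0.01)·[0.6546·28.0000 + 0.3454·0.0000] = 18.1474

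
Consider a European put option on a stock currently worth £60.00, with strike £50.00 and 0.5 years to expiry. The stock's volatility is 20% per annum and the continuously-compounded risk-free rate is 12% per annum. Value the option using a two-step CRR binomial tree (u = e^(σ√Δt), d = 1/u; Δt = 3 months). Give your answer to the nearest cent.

£0.11

CRR parameters: u = e^(σ√Δt) = e^(0.2·√0.25) = 1.1052, d = 1/u = 0.9048
Per-period rate: rΔt = 0.12·0.25 = 0.03, so R = e^0.03 = 1.0305
Risk-neutral probability p = (e^0.03 − 0.9048)/(1.1052 − 0.9048) = 0.1256/0.2003 = 0.6270
Terminal stock prices: S_uu = 73.28, S_ud = 60, S_dd = 49.12
Terminal payoffs (K − S): max(-23.28, 0) = 0, max(-10, 0) = 0, max(0.8762, 0) = 0.8762
Node u (S = 66.31): V_u = e^(−0.03)·[0.6270·0.0000 + 0.3730·0.0000] = 0.0000
Node d (S = 54.29): V_d = e^(−0.03)·[0.6270·0.0000 + 0.3730·0.8762] = 0.3171
Node 0 (S = 60): V_0 = e^(−0.03)·[0.6270·0.0000 + 0.3730·0.3171] = 0.1148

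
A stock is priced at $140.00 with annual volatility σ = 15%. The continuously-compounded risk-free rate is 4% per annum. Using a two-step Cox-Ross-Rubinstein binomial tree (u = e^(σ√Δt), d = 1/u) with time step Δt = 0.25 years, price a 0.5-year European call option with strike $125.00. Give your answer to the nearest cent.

CRR parameters: u = e^(σ√Δt) = e^(0.15·√0.25) = 1.0779, d = 1/u = 0.9277
Per-period rate: rΔt = 0.04·0.25 = 0.01, so R = e^0.01 = 1.0101
Risk-neutral probability p = (e^0.01 − 0.9277)/(1.0779 − 0.9277) = 0.0823/0.1501 = 0.5482
Terminal stock prices: S_uu = 162.7, S_ud = 140, S_dd = 120.5
Terminal payoffs (S − K): max(37.66, 0) = 37.66, max(15, 0) = 15, max(-4.501, 0) = 0
Node u (S = 150.9): V_u = e^(−0.01)·[0.5482·37.6568 + 0.4518·15.0000] = 27.1476
Node d (S = 129.9): V_d = e^(−0.01)·[0.5482·15.0000 + 0.4518·0.0000] = 8.1411
Node 0 (S = 140): V_0 = e^(−0.01)·[0.5482·27.1476 + 0.4518·8.1411] = 18.3757

$18.38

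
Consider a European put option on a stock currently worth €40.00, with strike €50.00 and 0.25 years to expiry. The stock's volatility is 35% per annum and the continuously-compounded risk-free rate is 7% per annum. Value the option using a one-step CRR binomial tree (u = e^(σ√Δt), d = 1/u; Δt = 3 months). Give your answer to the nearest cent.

€9.13

CRR parameters: u = e^(σ√Δt) = e^(0.35·√0.25) = 1.1912, d = 1/u = 0.8395
Per-period rate: rΔt = 0.07·0.25 = 0.0175, so R = e^0.0175 = 1.0177
Risk-neutral probability p = (e^0.0175 − 0.8395)/(1.1912 − 0.8395) = 0.1782/0.3518 = 0.5065
Terminal stock prices: S_u = 47.65, S_d = 33.58
Terminal payoffs (K − S): max(2.35, 0) = 2.35, max(16.42, 0) = 16.42
Node 0 (S = 40): V_0 = e^(−0.0175)·[0.5065·2.3502 + 0.4935·16.4217] = 9.1326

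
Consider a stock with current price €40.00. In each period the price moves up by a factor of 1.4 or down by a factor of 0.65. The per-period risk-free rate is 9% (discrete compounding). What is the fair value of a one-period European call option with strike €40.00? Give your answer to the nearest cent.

Risk-neutral probability p = (1 + 0.09 − 0.65)/(1.4 − 0.65) = 0.4400/0.7500 = 0.5867
Terminal stock prices: S_u = 56, S_d = 26
Terminal payoffs (S − K): max(16, 0) = 16, max(-14, 0) = 0
Node 0 (S = 40): V_0 = 1/1.09·[0.5867·16.0000 + 0.4133·0.0000] = 8.6116

€8.61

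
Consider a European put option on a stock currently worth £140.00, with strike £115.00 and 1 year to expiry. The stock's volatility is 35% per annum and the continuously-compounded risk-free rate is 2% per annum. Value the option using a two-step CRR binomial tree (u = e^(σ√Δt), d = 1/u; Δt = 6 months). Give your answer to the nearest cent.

£8.52

CRR parameters: u = e^(σ√Δt) = e^(0.35·√0.5) = 1.2808, d = 1/u = 0.7808
Per-period rate: rΔt = 0.02·0.5 = 0.01, so R = e^0.01 = 1.0101
Risk-neutral probability p = (e^0.01 − 0.7808)/(1.2808 − 0.7808) = 0.2293/0.5000 = 0.4585
Terminal stock prices: S_uu = 229.7, S_ud = 140, S_dd = 85.34
Terminal payoffs (K − S): max(-114.7, 0) = 0, max(-25, 0) = 0, max(29.66, 0) = 29.66
Node u (S = 179.3): V_u = e^(−0.01)·[0.4585·0.0000 + 0.5415·0.0000] = 0.0000
Node d (S = 109.3): V_d = e^(−0.01)·[0.4585·0.0000 + 0.5415·29.6579] = 15.8988
Node 0 (S = 140): V_0 = e^(−0.01)·[0.4585·0.0000 + 0.5415·15.8988] = 8.5229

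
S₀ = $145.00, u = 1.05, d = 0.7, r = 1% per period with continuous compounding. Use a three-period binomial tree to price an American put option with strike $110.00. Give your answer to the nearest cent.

$1.36

Risk-neutral probability p = (e^0.01 − 0.7)/(1.05 − 0.7) = 0.3101/0.3500 = 0.8859
Terminal stock prices: S_uuu = 167.9, S_uud = 111.9, S_udd = 74.6, S_ddd = 49.73
Terminal payoffs (K − S): max(-57.86, 0) = 0, max(-1.904, 0) = 0, max(35.4, 0) = 35.4, max(60.27, 0) = 60.27
Node uu (S = 159.9): continuation = e^(−0.01)·[0.8859·0.0000 + 0.1141·0.0000] = 0.0000; exercise value = 0.0000 ≤ continuation, so V_uu = 0.0000
Node ud (S = 106.6): continuation = e^(−0.01)·[0.8859·0.0000 + 0.1141·35.3975] = 4.0002; exercise value = 3.4250 ≤ continuation, so V_ud = 4.0002
Node dd (S = 71.05): continuation = e^(−0.01)·[0.8859·35.3975 + 0.1141·60.2650] = 37.8555; exercise value = 38.9500 > continuation, so V_dd = 38.9500 (exercise)
Node u (S = 152.2): continuation = e^(−0.01)·[0.8859·0.0000 + 0.1141·4.0002] = 0.4520; exercise value = 0.0000 ≤ continuation, so V_u = 0.4520
Node d (S = 101.5): continuation = e^(−0.01)·[0.8859·4.0002 + 0.1141·38.9500] = 7.9099; exercise value = 8.5000 > continuation, so V_d = 8.5000 (exercise)
Node 0 (S = 145): continuation = e^(−0.01)·[0.8859·0.4520 + 0.1141·8.5000] = 1.3570; exercise value = 0.0000 ≤ continuation, so V_0 = 1.3570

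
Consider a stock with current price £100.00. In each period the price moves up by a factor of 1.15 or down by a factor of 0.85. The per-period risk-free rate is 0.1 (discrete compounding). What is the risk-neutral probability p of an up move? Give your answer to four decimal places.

p = 0.8333

Risk-neutral probability p = (1 + 0.1 − 0.85)/(1.15 − 0.85) = 0.2500/0.3000 = 0.8333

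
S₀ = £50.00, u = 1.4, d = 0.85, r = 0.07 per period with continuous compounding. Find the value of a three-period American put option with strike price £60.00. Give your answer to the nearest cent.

£10.81

Risk-neutral probability p = (e^0.07 − 0.85)/(1.4 − 0.85) = 0.2225/0.5500 = 0.4046
Terminal stock prices: S_uuu = 137.2, S_uud = 83.3, S_udd = 50.57, S_ddd = 30.71
Terminal payoffs (K − S): max(-77.2, 0) = 0, max(-23.3, 0) = 0, max(9.425, 0) = 9.425, max(29.29, 0) = 29.29
Node uu (S = 98): continuation = e^(−0.07)·[0.4046·0.0000 + 0.5954·0.0000] = 0.0000; exercise value = 0.0000 ≤ continuation, so V_uu = 0.0000
Node ud (S = 59.5): continuation = e^(−0.07)·[0.4046·0.0000 + 0.5954·9.4250] = 5.2326; exercise value = 0.5000 ≤ continuation, so V_ud = 5.2326
Node dd (S = 36.12): continuation = e^(−0.07)·[0.4046·9.4250 + 0.5954·29.2938] = 19.8186; exercise value = 23.8750 > continuation, so V_dd = 23.8750 (exercise)
Node u (S = 70): continuation = e^(−0.07)·[0.4046·0.0000 + 0.5954·5.2326] = 2.9051; exercise value = 0.0000 ≤ continuation, so V_u = 2.9051
Node d (S = 42.5): continuation = e^(−0.07)·[0.4046·5.2326 + 0.5954·23.8750] = 15.2288; exercise value = 17.5000 > continuation, so V_d = 17.5000 (exercise)
Node 0 (S = 50): continuation = e^(−0.07)·[0.4046·2.9051 + 0.5954·17.5000] = 10.8115; exercise value = 10.0000 ≤ continuation, so V_0 = 10.8115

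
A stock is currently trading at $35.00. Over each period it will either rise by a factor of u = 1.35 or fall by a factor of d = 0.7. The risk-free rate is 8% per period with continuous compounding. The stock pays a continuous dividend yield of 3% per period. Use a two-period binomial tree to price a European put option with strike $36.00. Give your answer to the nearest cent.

Per-period risk-free factor R = e^0.08 = 1.0833; dividend-adjusted growth = e^(0.08−0.03) = 1.0513.
Risk-neutral probability p = (1.0513 − 0.7)/(1.35 − 0.7) = 0.3513/0.6500 = 0.5404
Terminal stock prices: S_uu = 63.79, S_ud = 33.07, S_dd = 17.15
Terminal payoffs (K − S): max(-27.79, 0) = 0, max(2.925, 0) = 2.925, max(18.85, 0) = 18.85
Node u (S = 47.25): V_u = e^(−0.08)·[0.5404·0.0000 + 0.4596·2.9250] = 1.2409
Node d (S = 24.5): V_d = e^(−0.08)·[0.5404·2.9250 + 0.4596·18.8500] = 9.4563
Node 0 (S = 35): V_0 = e^(−0.08)·[0.5404·1.2409 + 0.4596·9.4563] = 4.6309

$4.63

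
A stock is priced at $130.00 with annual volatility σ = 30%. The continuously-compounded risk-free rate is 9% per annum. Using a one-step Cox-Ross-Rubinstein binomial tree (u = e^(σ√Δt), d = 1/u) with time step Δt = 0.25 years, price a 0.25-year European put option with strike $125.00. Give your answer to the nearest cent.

CRR parameters: u = e^(σ√Δt) = e^(0.3·√0.25) = 1.1618, d = 1/u = 0.8607
Per-period rate: rΔt = 0.09·0.25 = 0.0225, so R = e^0.0225 = 1.0228
Risk-neutral probability p = (e^0.0225 − 0.8607)/(1.1618 − 0.8607) = 0.1620/0.3011 = 0.5381
Terminal stock prices: S_u = 151, S_d = 111.9
Terminal payoffs (K − S): max(-26.04, 0) = 0, max(13.11, 0) = 13.11
Node 0 (S = 130): V_0 = e^(−0.0225)·[0.5381·0.0000 + 0.4619·13.1080] = 5.9194

$5.92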